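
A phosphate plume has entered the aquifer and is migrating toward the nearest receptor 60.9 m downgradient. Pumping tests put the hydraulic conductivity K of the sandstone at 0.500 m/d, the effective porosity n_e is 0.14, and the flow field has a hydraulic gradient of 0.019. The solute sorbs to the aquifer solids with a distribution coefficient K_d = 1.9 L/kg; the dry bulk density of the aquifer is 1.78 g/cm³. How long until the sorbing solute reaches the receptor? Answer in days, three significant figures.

q = Ki = 0.500 × 0.019 = 0.009500 m/d
Seepage velocity v = q / n = 0.009500 / 0.14 = 0.06786 m/d
Retardation R = 1 + ρ_b·K_d/n = 1 + 1.78×1.9/0.14 = 25.16
Contaminant velocity v_c = v/R = 0.06786/25.16 = 0.002697 m/d
t = L/v_c = 60.9/0.002697 = 22580 d

22600 days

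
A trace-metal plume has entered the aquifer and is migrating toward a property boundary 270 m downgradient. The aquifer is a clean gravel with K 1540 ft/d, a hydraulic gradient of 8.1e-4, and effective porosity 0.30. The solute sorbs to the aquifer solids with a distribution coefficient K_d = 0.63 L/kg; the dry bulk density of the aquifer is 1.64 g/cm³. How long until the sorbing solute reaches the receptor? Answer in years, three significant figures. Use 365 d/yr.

2.59 years

K = 1540 ft/d × 0.3048 = 469.4 m/d
Darcy flux q = K·i = 469.4 × 8.1e-4 = 0.3802 m/d
Average linear velocity = 0.3802 / 0.30 = 1.267 m/d
Retardation R = 1 + ρ_b·K_d/n = 1 + 1.64×0.63/0.30 = 4.444
Contaminant velocity v_c = v/R = 1.267/4.444 = 0.2852 m/d
t = L/v_c = 270/0.2852 = 946.8 d
   = 946.8/365 = 2.59 yr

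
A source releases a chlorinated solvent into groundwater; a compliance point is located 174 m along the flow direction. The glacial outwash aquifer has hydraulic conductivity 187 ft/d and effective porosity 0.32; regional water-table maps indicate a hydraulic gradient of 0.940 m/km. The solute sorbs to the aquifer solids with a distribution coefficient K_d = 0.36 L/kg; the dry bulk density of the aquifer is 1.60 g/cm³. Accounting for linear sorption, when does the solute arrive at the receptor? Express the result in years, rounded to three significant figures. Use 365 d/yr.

K = 187 ft/d × 0.3048 = 57.00 m/d
Specific discharge q = 57.00 × 9.4e-4 = 0.05358 m/d
v = Ki/n = 57.00·9.4e-4/0.32 = 0.1674 m/d
Retardation R = 1 + ρ_b·K_d/n = 1 + 1.60×0.36/0.32 = 2.800
Contaminant velocity v_c = v/R = 0.1674/2.800 = 0.05980 m/d
t = L/v_c = 174/0.05980 = 2910 d
   = 2910/365 = 7.97 yr

7.97 years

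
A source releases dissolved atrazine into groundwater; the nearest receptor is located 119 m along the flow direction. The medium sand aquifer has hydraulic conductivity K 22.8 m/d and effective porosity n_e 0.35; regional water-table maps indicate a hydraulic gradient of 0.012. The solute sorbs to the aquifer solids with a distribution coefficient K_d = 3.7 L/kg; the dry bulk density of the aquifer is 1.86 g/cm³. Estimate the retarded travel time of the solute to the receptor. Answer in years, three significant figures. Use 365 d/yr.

Specific discharge q = 22.8 × 0.012 = 0.2736 m/d
Average linear velocity = 0.2736 / 0.35 = 0.7817 m/d
Retardation R = 1 + ρ_b·K_d/n = 1 + 1.86×3.7/0.35 = 20.66
Contaminant velocity v_c = v/R = 0.7817/20.66 = 0.03783 m/d
t = L/v_c = 119/0.03783 = 3145 d
   = 3145/365 = 8.62 yr

8.62 years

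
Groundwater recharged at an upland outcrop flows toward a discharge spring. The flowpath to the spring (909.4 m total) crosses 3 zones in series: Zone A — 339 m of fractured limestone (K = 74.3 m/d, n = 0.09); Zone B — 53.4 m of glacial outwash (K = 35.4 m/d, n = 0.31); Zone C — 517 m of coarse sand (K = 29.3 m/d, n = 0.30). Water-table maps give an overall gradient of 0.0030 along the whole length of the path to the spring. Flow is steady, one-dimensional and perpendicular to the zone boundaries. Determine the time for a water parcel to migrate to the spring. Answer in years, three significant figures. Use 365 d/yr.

Steady 1-D flow in series ⇒ the Darcy flux q is identical in every zone and the zone head losses add (resistances L/K in series).
Σ(L/K) = 339/74.3 + 53.4/35.4 + 517/29.3 = 4.563 + 1.508 + 17.65 = 23.72 d
K_eq = L_total / Σ(L/K) = 909.4 / 23.72 = 38.35 m/d
q = K_eq · i = 38.35 × 0.0030 = 0.1150 m/d (same in every zone)
Zone A: v = q/n = 0.1150/0.09 = 1.278 m/d → t_A = 339/1.278 = 265.2 d
Zone B: v = q/n = 0.1150/0.31 = 0.3711 m/d → t_B = 53.4/0.3711 = 143.9 d
Zone C: v = q/n = 0.1150/0.30 = 0.3835 m/d → t_C = 517/0.3835 = 1348 d
Total t = 265.2 + 143.9 + 1348 = 1757 d
   = 1757 / 365 = 4.81 yr

4.81 years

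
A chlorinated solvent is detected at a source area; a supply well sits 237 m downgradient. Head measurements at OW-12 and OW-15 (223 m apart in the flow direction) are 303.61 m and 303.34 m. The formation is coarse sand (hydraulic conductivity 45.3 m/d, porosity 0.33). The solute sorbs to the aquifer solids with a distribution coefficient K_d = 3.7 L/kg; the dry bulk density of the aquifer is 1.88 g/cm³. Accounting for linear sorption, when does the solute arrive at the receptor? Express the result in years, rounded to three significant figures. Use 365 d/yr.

Hydraulic gradient i = (303.61 − 303.34) / 223 = 0.27 / 223 = 0.001211
q = Ki = 45.3 × 0.001211 = 0.05485 m/d
v_s = q/n_e = 0.05485/0.33 = 0.1662 m/d
Retardation R = 1 + ρ_b·K_d/n = 1 + 1.88×3.7/0.33 = 22.08
Contaminant velocity v_c = v/R = 0.1662/22.08 = 0.007528 m/d
t = L/v_c = 237/0.007528 = 31480 d
   = 31480/365 = 86.3 yr

86.3 years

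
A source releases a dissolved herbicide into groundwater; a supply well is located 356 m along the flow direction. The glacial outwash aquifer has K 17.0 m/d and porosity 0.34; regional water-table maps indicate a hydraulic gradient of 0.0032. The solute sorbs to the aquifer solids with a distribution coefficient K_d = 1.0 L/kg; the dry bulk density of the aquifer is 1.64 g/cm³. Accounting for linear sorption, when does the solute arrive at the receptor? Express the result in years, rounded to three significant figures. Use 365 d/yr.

35.5 years

Darcy flux q = K·i = 17.0 × 0.0032 = 0.05440 m/d
Seepage velocity v = q / n = 0.05440 / 0.34 = 0.1600 m/d
Retardation R = 1 + ρ_b·K_d/n = 1 + 1.64×1.0/0.34 = 5.824
Contaminant velocity v_c = v/R = 0.1600/5.824 = 0.02747 m/d
t = L/v_c = 356/0.02747 = 12960 d
   = 12960/365 = 35.5 yr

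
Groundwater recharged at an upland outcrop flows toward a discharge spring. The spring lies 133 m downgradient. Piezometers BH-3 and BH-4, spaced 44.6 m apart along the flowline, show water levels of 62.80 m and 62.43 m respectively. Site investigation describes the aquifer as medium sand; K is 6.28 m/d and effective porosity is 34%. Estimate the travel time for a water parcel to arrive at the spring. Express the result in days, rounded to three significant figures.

868 days

Hydraulic gradient i = (62.80 − 62.43) / 44.6 = 0.37 / 44.6 = 0.008296
q = Ki = 6.28 × 0.008296 = 0.05210 m/d
v = Ki/n = 6.28·0.008296/0.34 = 0.1532 m/d
t = L / v = 133 / 0.1532 = 868.0 d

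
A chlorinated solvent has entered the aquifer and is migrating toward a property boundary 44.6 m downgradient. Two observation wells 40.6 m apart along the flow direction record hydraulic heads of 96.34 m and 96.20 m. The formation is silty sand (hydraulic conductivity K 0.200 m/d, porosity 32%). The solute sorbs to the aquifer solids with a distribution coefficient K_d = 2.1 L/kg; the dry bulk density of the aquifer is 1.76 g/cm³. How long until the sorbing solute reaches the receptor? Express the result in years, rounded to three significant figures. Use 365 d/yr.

712 years

Hydraulic gradient i = (96.34 − 96.20) / 40.6 = 0.14 / 40.6 = 0.003448
q = Ki = 0.200 × 0.003448 = 6.897e-4 m/d
v_s = q/n_e = 6.897e-4/0.32 = 0.002155 m/d
Retardation R = 1 + ρ_b·K_d/n = 1 + 1.76×2.1/0.32 = 12.55
Contaminant velocity v_c = v/R = 0.002155/12.55 = 1.717e-4 m/d
t = L/v_c = 44.6/1.717e-4 = 259700 d
   = 259700/365 = 712 yr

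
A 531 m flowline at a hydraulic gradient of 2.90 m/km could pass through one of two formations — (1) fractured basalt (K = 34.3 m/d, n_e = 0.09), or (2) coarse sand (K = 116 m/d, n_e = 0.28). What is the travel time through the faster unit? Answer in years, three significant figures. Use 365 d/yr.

1.21 years

Unit 1 (fractured basalt): v = 34.3×0.0029/0.09 = 1.105 m/d, t = 531/1.105 = 480.4 d
Unit 2 (coarse sand): v = 116×0.0029/0.28 = 1.201 m/d, t = 531/1.201 = 442.0 d
Faster: 442.0 d / 365 = 1.21 yr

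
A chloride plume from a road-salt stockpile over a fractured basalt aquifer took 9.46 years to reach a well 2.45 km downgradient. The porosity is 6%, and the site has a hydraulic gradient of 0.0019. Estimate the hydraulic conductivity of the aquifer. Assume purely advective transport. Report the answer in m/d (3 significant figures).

22.4 m/d

t = 9.46 years = 3453 d
L = 2.45 km = 2450 m
v = L / t = 2450 / 3453 = 0.7095 m/d
K = v · n / i = 0.7095 × 0.06 / 0.0019 = 22.4 m/d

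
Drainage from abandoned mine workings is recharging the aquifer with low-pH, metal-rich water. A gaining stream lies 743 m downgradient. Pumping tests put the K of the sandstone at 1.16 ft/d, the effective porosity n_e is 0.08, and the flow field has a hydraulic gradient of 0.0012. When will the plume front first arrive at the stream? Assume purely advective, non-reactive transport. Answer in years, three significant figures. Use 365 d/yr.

K = 1.16 ft/d × 0.3048 = 0.3536 m/d
q = Ki = 0.3536 × 0.0012 = 4.243e-4 m/d
Average linear velocity = 4.243e-4 / 0.08 = 0.005304 m/d
t = L / v = 743 / 0.005304 = 140100 d
   = 140100 / 365 = 384 yr

384 years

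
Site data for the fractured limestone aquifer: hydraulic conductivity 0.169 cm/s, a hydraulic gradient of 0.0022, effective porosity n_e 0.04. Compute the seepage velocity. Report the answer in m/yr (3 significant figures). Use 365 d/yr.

2930 m/yr

K = 0.169 cm/s × 864 = 146.0 m/d
Darcy flux q = K·i = 146.0 × 0.0022 = 0.3212 m/d
Seepage velocity v = q / n = 0.3212 / 0.04 = 8.031 m/d
   = 8.031 × 365 = 2930 m/yr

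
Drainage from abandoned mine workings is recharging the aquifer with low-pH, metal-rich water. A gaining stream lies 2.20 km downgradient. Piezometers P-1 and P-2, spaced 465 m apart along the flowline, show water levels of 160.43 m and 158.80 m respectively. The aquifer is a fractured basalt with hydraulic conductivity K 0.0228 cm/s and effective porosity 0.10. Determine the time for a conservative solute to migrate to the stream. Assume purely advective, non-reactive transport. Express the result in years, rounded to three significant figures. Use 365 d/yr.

8.73 years

Hydraulic gradient i = (160.43 − 158.80) / 465 = 1.63 / 465 = 0.003505
K = 0.0228 cm/s × 864 = 19.70 m/d
Specific discharge q = 19.70 × 0.003505 = 0.06905 m/d
v = Ki/n = 19.70·0.003505/0.10 = 0.6905 m/d
L = 2.20 km = 2200 m
t = L / v = 2200 / 0.6905 = 3186 d
   = 3186 / 365 = 8.73 yr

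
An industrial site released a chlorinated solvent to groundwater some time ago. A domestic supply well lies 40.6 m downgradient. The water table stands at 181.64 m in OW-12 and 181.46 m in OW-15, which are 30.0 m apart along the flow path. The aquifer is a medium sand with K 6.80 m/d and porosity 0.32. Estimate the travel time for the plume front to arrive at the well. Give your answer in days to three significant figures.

318 days

Hydraulic gradient i = (181.64 − 181.46) / 30.0 = 0.18 / 30.0 = 0.006000
Specific discharge q = 6.80 × 0.006000 = 0.04080 m/d
v = Ki/n = 6.80·0.006000/0.32 = 0.1275 m/d
t = L / v = 40.6 / 0.1275 = 318.4 d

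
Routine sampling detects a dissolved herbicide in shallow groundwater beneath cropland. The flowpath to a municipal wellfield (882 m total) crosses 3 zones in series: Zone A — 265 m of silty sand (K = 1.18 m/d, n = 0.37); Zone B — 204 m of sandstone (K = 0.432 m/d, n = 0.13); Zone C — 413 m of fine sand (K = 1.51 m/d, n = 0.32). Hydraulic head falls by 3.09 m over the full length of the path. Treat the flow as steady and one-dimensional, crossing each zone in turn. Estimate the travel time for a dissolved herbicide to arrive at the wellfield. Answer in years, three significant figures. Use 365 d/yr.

221 years

Continuity: the same q passes through each zone, so ΔH = q·Σ(L_j/K_j) — the zones act as resistances in series.
Σ(L/K) = 265/1.18 + 204/0.432 + 413/1.51 = 224.6 + 472.2 + 273.5 = 970.3 d
q = ΔH / Σ(L/K) = 3.09 / 970.3 = 0.003185 m/d (same in every zone)
Zone A: v = q/n = 0.003185/0.37 = 0.008607 m/d → t_A = 265/0.008607 = 30790 d
Zone B: v = q/n = 0.003185/0.13 = 0.02450 m/d → t_B = 204/0.02450 = 8328 d
Zone C: v = q/n = 0.003185/0.32 = 0.009952 m/d → t_C = 413/0.009952 = 41500 d
Total t = 30790 + 8328 + 41500 = 80620 d
   = 80620 / 365 = 221 yr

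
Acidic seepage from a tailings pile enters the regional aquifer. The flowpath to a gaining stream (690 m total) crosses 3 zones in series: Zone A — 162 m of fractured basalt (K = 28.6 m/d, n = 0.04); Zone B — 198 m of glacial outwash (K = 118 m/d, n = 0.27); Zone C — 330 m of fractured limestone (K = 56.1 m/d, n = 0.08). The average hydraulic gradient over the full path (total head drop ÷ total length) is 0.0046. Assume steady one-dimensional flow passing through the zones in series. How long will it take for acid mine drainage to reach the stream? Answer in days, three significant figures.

360 days

Steady 1-D flow in series ⇒ the Darcy flux q is identical in every zone and the zone head losses add (resistances L/K in series).
Σ(L/K) = 162/28.6 + 198/118 + 330/56.1 = 5.664 + 1.678 + 5.882 = 13.22 d
K_eq = L_total / Σ(L/K) = 690 / 13.22 = 52.18 m/d
q = K_eq · i = 52.18 × 0.0046 = 0.2400 m/d (same in every zone)
Zone A: v = q/n = 0.2400/0.04 = 6.000 m/d → t_A = 162/6.000 = 27.00 d
Zone B: v = q/n = 0.2400/0.27 = 0.8889 m/d → t_B = 198/0.8889 = 222.7 d
Zone C: v = q/n = 0.2400/0.08 = 3.000 m/d → t_C = 330/3.000 = 110.0 d
Total t = 27.00 + 222.7 + 110.0 = 359.7 d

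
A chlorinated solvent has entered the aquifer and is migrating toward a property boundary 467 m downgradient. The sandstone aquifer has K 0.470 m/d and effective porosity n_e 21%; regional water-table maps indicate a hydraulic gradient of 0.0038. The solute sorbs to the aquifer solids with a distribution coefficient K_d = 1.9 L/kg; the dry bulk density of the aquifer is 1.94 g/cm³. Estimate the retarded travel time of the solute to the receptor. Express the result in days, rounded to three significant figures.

1.02e6 days

Darcy flux q = K·i = 0.470 × 0.0038 = 0.001786 m/d
v = Ki/n = 0.470·0.0038/0.21 = 0.008505 m/d
Retardation R = 1 + ρ_b·K_d/n = 1 + 1.94×1.9/0.21 = 18.55
Contaminant velocity v_c = v/R = 0.008505/18.55 = 4.584e-4 m/d
t = L/v_c = 467/4.584e-4 = 1.019e6 d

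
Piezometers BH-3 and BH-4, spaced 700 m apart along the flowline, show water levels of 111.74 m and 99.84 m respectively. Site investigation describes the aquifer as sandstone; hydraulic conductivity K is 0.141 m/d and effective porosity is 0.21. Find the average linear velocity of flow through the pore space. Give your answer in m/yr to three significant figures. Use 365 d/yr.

Hydraulic gradient i = (111.74 − 99.84) / 700 = 11.90 / 700 = 0.01700
Specific discharge q = 0.141 × 0.01700 = 0.002397 m/d
v_s = q/n_e = 0.002397/0.21 = 0.01141 m/d
   = 0.01141 × 365 = 4.17 m/yr

4.17 m/yr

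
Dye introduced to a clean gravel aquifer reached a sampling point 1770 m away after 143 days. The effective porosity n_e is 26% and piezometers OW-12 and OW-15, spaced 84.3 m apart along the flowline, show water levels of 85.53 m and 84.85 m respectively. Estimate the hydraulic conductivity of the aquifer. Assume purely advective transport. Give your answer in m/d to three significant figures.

399 m/d

Hydraulic gradient i = (85.53 − 84.85) / 84.3 = 0.68 / 84.3 = 0.008066
v = L / t = 1770 / 143 = 12.38 m/d
K = v · n / i = 12.38 × 0.26 / 0.008066 = 399 m/d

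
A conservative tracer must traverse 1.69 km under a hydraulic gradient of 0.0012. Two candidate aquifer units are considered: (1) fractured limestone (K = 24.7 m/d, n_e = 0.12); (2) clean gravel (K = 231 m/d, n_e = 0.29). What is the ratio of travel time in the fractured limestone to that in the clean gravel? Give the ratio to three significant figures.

Unit 1 (fractured limestone): v = 24.7×0.0012/0.12 = 0.2470 m/d, t = 1690/0.2470 = 6842 d
Unit 2 (clean gravel): v = 231×0.0012/0.29 = 0.9559 m/d, t = 1690/0.9559 = 1768 d
t(fractured limestone) / t(clean gravel) = 6842/1768 = 3.87

3.87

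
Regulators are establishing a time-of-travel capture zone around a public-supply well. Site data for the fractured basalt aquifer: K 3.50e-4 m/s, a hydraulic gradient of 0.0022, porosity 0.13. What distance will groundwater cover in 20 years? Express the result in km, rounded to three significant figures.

3.74 km

K = 3.50e-4 m/s × 86400 s/d = 30.24 m/d
Specific discharge q = 30.24 × 0.0022 = 0.06653 m/d
Seepage velocity v = q / n = 0.06653 / 0.13 = 0.5118 m/d
T = 20 yr × 365 = 7300 d
L = v × T = 0.5118 × 7300 = 3736 m
   = 3.74 km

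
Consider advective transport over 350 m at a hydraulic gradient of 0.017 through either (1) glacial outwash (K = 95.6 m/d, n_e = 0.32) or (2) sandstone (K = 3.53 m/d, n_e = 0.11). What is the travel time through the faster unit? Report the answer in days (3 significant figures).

68.9 days

Unit 1 (glacial outwash): v = 95.6×0.017/0.32 = 5.079 m/d, t = 350/5.079 = 68.91 d
Unit 2 (sandstone): v = 3.53×0.017/0.11 = 0.5455 m/d, t = 350/0.5455 = 641.6 d
Faster unit: t = 68.9 d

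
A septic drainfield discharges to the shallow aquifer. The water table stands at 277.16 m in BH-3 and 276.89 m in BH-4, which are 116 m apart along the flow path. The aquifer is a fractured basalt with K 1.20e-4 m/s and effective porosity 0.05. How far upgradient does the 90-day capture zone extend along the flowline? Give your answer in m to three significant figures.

43.4 m

Hydraulic gradient i = (277.16 − 276.89) / 116 = 0.27 / 116 = 0.002328
K = 1.20e-4 m/s × 86400 s/d = 10.37 m/d
Darcy flux q = K·i = 10.37 × 0.002328 = 0.02413 m/d
Average linear velocity = 0.02413 / 0.05 = 0.4826 m/d
L = v × T = 0.4826 × 90 = 43.44 m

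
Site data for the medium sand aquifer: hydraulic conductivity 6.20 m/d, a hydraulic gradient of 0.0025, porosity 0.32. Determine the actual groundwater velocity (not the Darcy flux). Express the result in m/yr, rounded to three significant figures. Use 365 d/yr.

Specific discharge q = 6.20 × 0.0025 = 0.01550 m/d
Average linear velocity = 0.01550 / 0.32 = 0.04844 m/d
   = 0.04844 × 365 = 17.7 m/yr

17.7 m/yr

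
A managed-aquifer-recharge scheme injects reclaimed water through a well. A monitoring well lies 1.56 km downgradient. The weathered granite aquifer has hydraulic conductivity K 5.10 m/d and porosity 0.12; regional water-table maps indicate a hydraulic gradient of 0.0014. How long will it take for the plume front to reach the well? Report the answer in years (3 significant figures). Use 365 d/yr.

Specific discharge q = 5.10 × 0.0014 = 0.007140 m/d
Average linear velocity = 0.007140 / 0.12 = 0.05950 m/d
L = 1.56 km = 1560 m
t = L / v = 1560 / 0.05950 = 26220 d
   = 26220 / 365 = 71.8 yr

71.8 years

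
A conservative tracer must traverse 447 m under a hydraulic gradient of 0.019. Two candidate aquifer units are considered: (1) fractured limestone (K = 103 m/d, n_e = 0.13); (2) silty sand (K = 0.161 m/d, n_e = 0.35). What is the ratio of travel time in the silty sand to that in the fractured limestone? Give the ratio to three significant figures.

1720

Unit 1 (fractured limestone): v = 103×0.019/0.13 = 15.05 m/d, t = 447/15.05 = 29.69 d
Unit 2 (silty sand): v = 0.161×0.019/0.35 = 0.008740 m/d, t = 447/0.008740 = 51140 d
t(silty sand) / t(fractured limestone) = 51140/29.69 = 1720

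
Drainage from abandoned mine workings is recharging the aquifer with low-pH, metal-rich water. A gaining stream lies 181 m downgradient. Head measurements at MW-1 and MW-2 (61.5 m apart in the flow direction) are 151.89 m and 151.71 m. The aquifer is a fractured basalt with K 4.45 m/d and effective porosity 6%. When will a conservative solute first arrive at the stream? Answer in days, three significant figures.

834 days

Hydraulic gradient i = (151.89 − 151.71) / 61.5 = 0.18 / 61.5 = 0.002927
Specific discharge q = 4.45 × 0.002927 = 0.01302 m/d
Seepage velocity v = q / n = 0.01302 / 0.06 = 0.2171 m/d
t = L / v = 181 / 0.2171 = 833.8 d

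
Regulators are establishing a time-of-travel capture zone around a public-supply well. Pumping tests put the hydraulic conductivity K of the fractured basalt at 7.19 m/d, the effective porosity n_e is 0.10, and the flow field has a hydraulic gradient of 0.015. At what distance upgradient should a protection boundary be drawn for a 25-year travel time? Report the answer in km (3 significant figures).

Darcy flux q = K·i = 7.19 × 0.015 = 0.1079 m/d
Seepage velocity v = q / n = 0.1079 / 0.10 = 1.079 m/d
T = 25 yr × 365 = 9125 d
L = v × T = 1.079 × 9125 = 9841 m
   = 9.84 km

9.84 km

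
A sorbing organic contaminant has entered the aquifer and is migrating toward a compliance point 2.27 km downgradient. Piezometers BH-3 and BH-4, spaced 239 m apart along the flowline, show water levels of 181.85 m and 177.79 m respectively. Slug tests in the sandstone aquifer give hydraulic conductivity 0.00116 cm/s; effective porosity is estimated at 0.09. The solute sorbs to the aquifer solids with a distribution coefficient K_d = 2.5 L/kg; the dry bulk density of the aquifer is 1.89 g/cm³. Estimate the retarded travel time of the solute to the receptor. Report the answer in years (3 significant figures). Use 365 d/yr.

1760 years

Hydraulic gradient i = (181.85 − 177.79) / 239 = 4.06 / 239 = 0.01699
K = 0.00116 cm/s × 864 = 1.002 m/d
Darcy flux q = K·i = 1.002 × 0.01699 = 0.01703 m/d
v = Ki/n = 1.002·0.01699/0.09 = 0.1892 m/d
Retardation R = 1 + ρ_b·K_d/n = 1 + 1.89×2.5/0.09 = 53.50
Contaminant velocity v_c = v/R = 0.1892/53.50 = 0.003536 m/d
L = 2.27 km = 2270 m
t = L/v_c = 2270/0.003536 = 642000 d
   = 642000/365 = 1760 yr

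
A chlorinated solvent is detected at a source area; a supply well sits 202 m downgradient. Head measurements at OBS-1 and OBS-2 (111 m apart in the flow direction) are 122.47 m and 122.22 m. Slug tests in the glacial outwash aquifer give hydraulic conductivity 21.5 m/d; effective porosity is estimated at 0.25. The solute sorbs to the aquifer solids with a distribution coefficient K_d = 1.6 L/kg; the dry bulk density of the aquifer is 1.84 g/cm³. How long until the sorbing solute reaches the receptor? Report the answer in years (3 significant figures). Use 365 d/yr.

Hydraulic gradient i = (122.47 − 122.22) / 111 = 0.25 / 111 = 0.002252
q = Ki = 21.5 × 0.002252 = 0.04842 m/d
Seepage velocity v = q / n = 0.04842 / 0.25 = 0.1937 m/d
Retardation R = 1 + ρ_b·K_d/n = 1 + 1.84×1.6/0.25 = 12.78
Contaminant velocity v_c = v/R = 0.1937/12.78 = 0.01516 m/d
t = L/v_c = 202/0.01516 = 13320 d
   = 13320/365 = 36.5 yr

36.5 years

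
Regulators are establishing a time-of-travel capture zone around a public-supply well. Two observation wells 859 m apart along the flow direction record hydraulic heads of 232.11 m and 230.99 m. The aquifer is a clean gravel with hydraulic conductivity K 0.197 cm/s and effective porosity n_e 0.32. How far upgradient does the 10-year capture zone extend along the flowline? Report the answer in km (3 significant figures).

Hydraulic gradient i = (232.11 − 230.99) / 859 = 1.12 / 859 = 0.001304
K = 0.197 cm/s × 864 = 170.2 m/d
Specific discharge q = 170.2 × 0.001304 = 0.2219 m/d
Average linear velocity = 0.2219 / 0.32 = 0.6935 m/d
T = 10 yr × 365 = 3650 d
L = v × T = 0.6935 × 3650 = 2531 m
   = 2.53 km

2.53 km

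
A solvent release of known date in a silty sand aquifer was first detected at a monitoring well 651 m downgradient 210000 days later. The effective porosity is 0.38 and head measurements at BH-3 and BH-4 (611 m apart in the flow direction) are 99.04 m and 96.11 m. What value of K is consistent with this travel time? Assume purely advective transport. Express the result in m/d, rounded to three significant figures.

Hydraulic gradient i = (99.04 − 96.11) / 611 = 2.93 / 611 = 0.004795
v = L / t = 651 / 210000 = 0.003100 m/d
K = v · n / i = 0.003100 × 0.38 / 0.004795 = 0.246 m/d

0.246 m/d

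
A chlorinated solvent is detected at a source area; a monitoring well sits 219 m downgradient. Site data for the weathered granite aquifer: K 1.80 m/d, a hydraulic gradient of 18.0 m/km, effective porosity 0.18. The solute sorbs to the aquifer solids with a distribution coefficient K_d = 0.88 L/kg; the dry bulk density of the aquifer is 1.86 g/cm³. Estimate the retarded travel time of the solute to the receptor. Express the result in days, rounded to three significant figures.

Specific discharge q = 1.80 × 0.018 = 0.03240 m/d
Average linear velocity = 0.03240 / 0.18 = 0.1800 m/d
Retardation R = 1 + ρ_b·K_d/n = 1 + 1.86×0.88/0.18 = 10.09
Contaminant velocity v_c = v/R = 0.1800/10.09 = 0.01783 m/d
t = L/v_c = 219/0.01783 = 12280 d

12300 days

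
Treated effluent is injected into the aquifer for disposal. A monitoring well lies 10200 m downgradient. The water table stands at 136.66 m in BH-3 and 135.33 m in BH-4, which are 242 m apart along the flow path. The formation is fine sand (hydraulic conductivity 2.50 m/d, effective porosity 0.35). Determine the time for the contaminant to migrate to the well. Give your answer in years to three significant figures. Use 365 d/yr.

Hydraulic gradient i = (136.66 − 135.33) / 242 = 1.33 / 242 = 0.005496
Specific discharge q = 2.50 × 0.005496 = 0.01374 m/d
Seepage velocity v = q / n = 0.01374 / 0.35 = 0.03926 m/d
t = L / v = 10200 / 0.03926 = 259800 d
   = 259800 / 365 = 712 yr

712 years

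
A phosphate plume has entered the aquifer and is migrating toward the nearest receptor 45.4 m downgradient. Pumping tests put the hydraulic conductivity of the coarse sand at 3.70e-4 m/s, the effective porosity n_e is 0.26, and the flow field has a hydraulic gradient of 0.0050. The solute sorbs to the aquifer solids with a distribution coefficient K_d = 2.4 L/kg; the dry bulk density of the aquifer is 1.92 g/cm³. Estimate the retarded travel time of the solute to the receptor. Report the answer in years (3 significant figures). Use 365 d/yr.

3.79 years

K = 3.70e-4 m/s × 86400 s/d = 31.97 m/d
Darcy flux q = K·i = 31.97 × 0.0050 = 0.1598 m/d
Seepage velocity v = q / n = 0.1598 / 0.26 = 0.6148 m/d
Retardation R = 1 + ρ_b·K_d/n = 1 + 1.92×2.4/0.26 = 18.72
Contaminant velocity v_c = v/R = 0.6148/18.72 = 0.03283 m/d
t = L/v_c = 45.4/0.03283 = 1383 d
   = 1383/365 = 3.79 yr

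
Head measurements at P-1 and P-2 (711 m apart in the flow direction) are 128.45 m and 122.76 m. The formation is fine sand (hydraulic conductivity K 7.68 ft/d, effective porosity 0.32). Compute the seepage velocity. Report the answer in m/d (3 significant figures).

0.0585 m/d

Hydraulic gradient i = (128.45 − 122.76) / 711 = 5.69 / 711 = 0.008003
K = 7.68 ft/d × 0.3048 = 2.341 m/d
Specific discharge q = 2.341 × 0.008003 = 0.01873 m/d
v_s = q/n_e = 0.01873/0.32 = 0.05854 m/d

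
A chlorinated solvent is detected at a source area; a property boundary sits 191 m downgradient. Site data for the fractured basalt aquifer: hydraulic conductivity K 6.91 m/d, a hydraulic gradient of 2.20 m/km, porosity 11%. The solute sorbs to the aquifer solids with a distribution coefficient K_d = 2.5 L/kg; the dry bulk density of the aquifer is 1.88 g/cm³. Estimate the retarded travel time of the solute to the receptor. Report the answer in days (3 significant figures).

Darcy flux q = K·i = 6.91 × 0.0022 = 0.01520 m/d
Seepage velocity v = q / n = 0.01520 / 0.11 = 0.1382 m/d
Retardation R = 1 + ρ_b·K_d/n = 1 + 1.88×2.5/0.11 = 43.73
Contaminant velocity v_c = v/R = 0.1382/43.73 = 0.003160 m/d
t = L/v_c = 191/0.003160 = 60430 d

60400 days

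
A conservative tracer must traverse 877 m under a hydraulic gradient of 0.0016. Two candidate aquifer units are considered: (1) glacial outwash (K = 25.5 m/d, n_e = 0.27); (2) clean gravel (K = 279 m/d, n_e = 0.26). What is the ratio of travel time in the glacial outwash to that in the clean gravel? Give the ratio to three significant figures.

11.4

Unit 1 (glacial outwash): v = 25.5×0.0016/0.27 = 0.1511 m/d, t = 877/0.1511 = 5804 d
Unit 2 (clean gravel): v = 279×0.0016/0.26 = 1.717 m/d, t = 877/1.717 = 510.8 d
t(glacial outwash) / t(clean gravel) = 5804/510.8 = 11.4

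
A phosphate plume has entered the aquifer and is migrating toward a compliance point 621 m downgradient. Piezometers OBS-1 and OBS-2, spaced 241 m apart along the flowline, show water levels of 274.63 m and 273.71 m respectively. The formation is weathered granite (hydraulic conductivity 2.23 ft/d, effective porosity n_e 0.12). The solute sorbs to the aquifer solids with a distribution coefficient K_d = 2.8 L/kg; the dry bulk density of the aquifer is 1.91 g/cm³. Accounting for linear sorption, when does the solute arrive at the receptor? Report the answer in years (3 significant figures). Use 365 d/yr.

3590 years

Hydraulic gradient i = (274.63 − 273.71) / 241 = 0.92 / 241 = 0.003817
K = 2.23 ft/d × 0.3048 = 0.6797 m/d
q = Ki = 0.6797 × 0.003817 = 0.002595 m/d
v_s = q/n_e = 0.002595/0.12 = 0.02162 m/d
Retardation R = 1 + ρ_b·K_d/n = 1 + 1.91×2.8/0.12 = 45.57
Contaminant velocity v_c = v/R = 0.02162/45.57 = 4.745e-4 m/d
t = L/v_c = 621/4.745e-4 = 1.309e6 d
   = 1.309e6/365 = 3590 yr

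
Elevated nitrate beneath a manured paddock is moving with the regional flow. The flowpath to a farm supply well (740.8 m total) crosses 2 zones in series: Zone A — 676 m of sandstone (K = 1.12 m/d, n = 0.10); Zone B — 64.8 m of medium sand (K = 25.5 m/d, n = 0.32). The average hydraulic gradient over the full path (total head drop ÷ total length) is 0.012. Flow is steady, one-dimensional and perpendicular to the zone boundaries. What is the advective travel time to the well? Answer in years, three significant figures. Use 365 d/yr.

16.5 years

Steady 1-D flow in series ⇒ the Darcy flux q is identical in every zone and the zone head losses add (resistances L/K in series).
Σ(L/K) = 676/1.12 + 64.8/25.5 = 603.6 + 2.541 = 606.1 d
K_eq = L_total / Σ(L/K) = 740.8 / 606.1 = 1.222 m/d
q = K_eq · i = 1.222 × 0.012 = 0.01467 m/d (same in every zone)
Zone A: v = q/n = 0.01467/0.10 = 0.1467 m/d → t_A = 676/0.1467 = 4609 d
Zone B: v = q/n = 0.01467/0.32 = 0.04583 m/d → t_B = 64.8/0.04583 = 1414 d
Total t = 4609 + 1414 = 6023 d
   = 6023 / 365 = 16.5 yr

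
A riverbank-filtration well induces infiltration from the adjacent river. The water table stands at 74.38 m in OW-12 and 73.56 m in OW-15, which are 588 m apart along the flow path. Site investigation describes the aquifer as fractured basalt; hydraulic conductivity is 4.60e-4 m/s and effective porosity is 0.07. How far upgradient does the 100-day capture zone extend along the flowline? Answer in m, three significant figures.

79.2 m

Hydraulic gradient i = (74.38 − 73.56) / 588 = 0.82 / 588 = 0.001395
K = 4.60e-4 m/s × 86400 s/d = 39.74 m/d
q = Ki = 39.74 × 0.001395 = 0.05543 m/d
v = Ki/n = 39.74·0.001395/0.07 = 0.7918 m/d
L = v × T = 0.7918 × 100 = 79.18 m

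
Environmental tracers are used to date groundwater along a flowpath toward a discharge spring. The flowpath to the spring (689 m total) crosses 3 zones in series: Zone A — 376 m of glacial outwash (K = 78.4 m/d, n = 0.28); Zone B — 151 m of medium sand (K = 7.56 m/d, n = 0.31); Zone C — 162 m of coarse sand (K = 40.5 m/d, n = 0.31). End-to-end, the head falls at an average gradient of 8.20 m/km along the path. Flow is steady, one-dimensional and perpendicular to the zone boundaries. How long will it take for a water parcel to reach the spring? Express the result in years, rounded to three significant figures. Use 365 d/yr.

2.82 years

Continuity: the same q passes through each zone, so ΔH = q·Σ(L_j/K_j) — the zones act as resistances in series.
Σ(L/K) = 376/78.4 + 151/7.56 + 162/40.5 = 4.796 + 19.97 + 4.000 = 28.77 d
K_eq = L_total / Σ(L/K) = 689 / 28.77 = 23.95 m/d
q = K_eq · i = 23.95 × 0.0082 = 0.1964 m/d (same in every zone)
Zone A: v = q/n = 0.1964/0.28 = 0.7014 m/d → t_A = 376/0.7014 = 536.1 d
Zone B: v = q/n = 0.1964/0.31 = 0.6335 m/d → t_B = 151/0.6335 = 238.4 d
Zone C: v = q/n = 0.1964/0.31 = 0.6335 m/d → t_C = 162/0.6335 = 255.7 d
Total t = 536.1 + 238.4 + 255.7 = 1030 d
   = 1030 / 365 = 2.82 yr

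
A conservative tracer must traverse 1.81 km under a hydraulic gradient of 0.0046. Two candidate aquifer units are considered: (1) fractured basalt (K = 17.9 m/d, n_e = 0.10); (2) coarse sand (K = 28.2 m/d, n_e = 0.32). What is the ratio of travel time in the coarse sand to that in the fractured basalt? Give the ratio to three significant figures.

2.03

Unit 1 (fractured basalt): v = 17.9×0.0046/0.10 = 0.8234 m/d, t = 1810/0.8234 = 2198 d
Unit 2 (coarse sand): v = 28.2×0.0046/0.32 = 0.4054 m/d, t = 1810/0.4054 = 4465 d
t(coarse sand) / t(fractured basalt) = 4465/2198 = 2.03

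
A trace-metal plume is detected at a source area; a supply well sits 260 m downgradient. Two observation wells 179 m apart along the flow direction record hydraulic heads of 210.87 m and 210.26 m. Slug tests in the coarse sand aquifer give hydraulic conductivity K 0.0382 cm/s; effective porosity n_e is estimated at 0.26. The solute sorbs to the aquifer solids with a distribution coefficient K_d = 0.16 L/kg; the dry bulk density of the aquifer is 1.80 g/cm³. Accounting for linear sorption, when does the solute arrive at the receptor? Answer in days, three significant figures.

Hydraulic gradient i = (210.87 − 210.26) / 179 = 0.61 / 179 = 0.003408
K = 0.0382 cm/s × 864 = 33.00 m/d
q = Ki = 33.00 × 0.003408 = 0.1125 m/d
Average linear velocity = 0.1125 / 0.26 = 0.4326 m/d
Retardation R = 1 + ρ_b·K_d/n = 1 + 1.80×0.16/0.26 = 2.108
Contaminant velocity v_c = v/R = 0.4326/2.108 = 0.2052 m/d
t = L/v_c = 260/0.2052 = 1267 d

1270 days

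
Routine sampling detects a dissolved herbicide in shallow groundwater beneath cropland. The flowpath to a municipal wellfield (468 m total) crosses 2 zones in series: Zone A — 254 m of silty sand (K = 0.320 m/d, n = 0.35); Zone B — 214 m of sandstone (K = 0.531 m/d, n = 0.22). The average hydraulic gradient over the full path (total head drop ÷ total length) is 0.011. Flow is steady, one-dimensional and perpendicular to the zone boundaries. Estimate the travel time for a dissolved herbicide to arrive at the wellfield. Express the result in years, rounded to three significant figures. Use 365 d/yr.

For zones in series the flux q is common to all zones; the equivalent conductivity is the harmonic (thickness-weighted) mean, K_eq = L_total / Σ(L_j/K_j).
Σ(L/K) = 254/0.320 + 214/0.531 = 793.8 + 403.0 = 1197 d
K_eq = L_total / Σ(L/K) = 468 / 1197 = 0.3911 m/d
q = K_eq · i = 0.3911 × 0.011 = 0.004302 m/d (same in every zone)
Zone A: v = q/n = 0.004302/0.35 = 0.01229 m/d → t_A = 254/0.01229 = 20670 d
Zone B: v = q/n = 0.004302/0.22 = 0.01955 m/d → t_B = 214/0.01955 = 10940 d
Total t = 20670 + 10940 = 31610 d
   = 31610 / 365 = 86.6 yr

86.6 years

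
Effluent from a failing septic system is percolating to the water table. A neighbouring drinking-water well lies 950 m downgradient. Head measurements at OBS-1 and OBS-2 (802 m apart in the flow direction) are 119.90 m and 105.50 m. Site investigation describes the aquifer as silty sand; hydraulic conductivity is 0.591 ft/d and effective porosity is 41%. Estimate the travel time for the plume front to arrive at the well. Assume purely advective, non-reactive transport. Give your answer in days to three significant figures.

120000 days

Hydraulic gradient i = (119.90 − 105.50) / 802 = 14.40 / 802 = 0.01796
K = 0.591 ft/d × 0.3048 = 0.1801 m/d
q = Ki = 0.1801 × 0.01796 = 0.003234 m/d
Average linear velocity = 0.003234 / 0.41 = 0.007889 m/d
t = L / v = 950 / 0.007889 = 120400 d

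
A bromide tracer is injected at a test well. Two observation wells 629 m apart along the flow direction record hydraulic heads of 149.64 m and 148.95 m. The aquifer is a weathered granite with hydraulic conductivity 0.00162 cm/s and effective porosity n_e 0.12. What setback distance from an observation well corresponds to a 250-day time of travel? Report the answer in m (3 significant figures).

3.20 m

Hydraulic gradient i = (149.64 − 148.95) / 629 = 0.69 / 629 = 0.001097
K = 0.00162 cm/s × 864 = 1.400 m/d
Darcy flux q = K·i = 1.400 × 0.001097 = 0.001535 m/d
Average linear velocity = 0.001535 / 0.12 = 0.01280 m/d
L = v × T = 0.01280 × 250 = 3.199 m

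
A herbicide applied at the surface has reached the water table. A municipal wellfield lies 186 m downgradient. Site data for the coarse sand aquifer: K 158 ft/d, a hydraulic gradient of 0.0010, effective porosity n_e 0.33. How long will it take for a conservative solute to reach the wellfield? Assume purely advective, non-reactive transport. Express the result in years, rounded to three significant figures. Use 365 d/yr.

K = 158 ft/d × 0.3048 = 48.16 m/d
Specific discharge q = 48.16 × 0.0010 = 0.04816 m/d
v_s = q/n_e = 0.04816/0.33 = 0.1459 m/d
t = L / v = 186 / 0.1459 = 1275 d
   = 1275 / 365 = 3.49 yr

3.49 years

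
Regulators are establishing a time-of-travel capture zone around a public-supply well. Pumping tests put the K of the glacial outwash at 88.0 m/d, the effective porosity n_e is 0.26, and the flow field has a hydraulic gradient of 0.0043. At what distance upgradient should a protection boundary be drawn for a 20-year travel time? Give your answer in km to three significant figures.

10.6 km

Specific discharge q = 88.0 × 0.0043 = 0.3784 m/d
Average linear velocity = 0.3784 / 0.26 = 1.455 m/d
T = 20 yr × 365 = 7300 d
L = v × T = 1.455 × 7300 = 10620 m
   = 10.6 km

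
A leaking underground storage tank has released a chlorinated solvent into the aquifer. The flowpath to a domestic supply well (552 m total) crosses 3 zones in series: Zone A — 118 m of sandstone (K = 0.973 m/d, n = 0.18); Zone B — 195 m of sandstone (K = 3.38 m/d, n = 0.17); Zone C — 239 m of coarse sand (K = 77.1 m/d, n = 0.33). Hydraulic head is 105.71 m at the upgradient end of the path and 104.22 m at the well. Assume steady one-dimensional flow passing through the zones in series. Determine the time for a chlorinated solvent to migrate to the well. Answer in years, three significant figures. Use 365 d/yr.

44.6 years

Total head drop ΔH = 105.71 − 104.22 = 1.49 m
Steady 1-D flow in series ⇒ the Darcy flux q is identical in every zone and the zone head losses add (resistances L/K in series).
Σ(L/K) = 118/0.973 + 195/3.38 + 239/77.1 = 121.3 + 57.69 + 3.100 = 182.1 d
q = ΔH / Σ(L/K) = 1.49 / 182.1 = 0.008184 m/d (same in every zone)
Zone A: v = q/n = 0.008184/0.18 = 0.04547 m/d → t_A = 118/0.04547 = 2595 d
Zone B: v = q/n = 0.008184/0.17 = 0.04814 m/d → t_B = 195/0.04814 = 4051 d
Zone C: v = q/n = 0.008184/0.33 = 0.02480 m/d → t_C = 239/0.02480 = 9637 d
Total t = 2595 + 4051 + 9637 = 16280 d
   = 16280 / 365 = 44.6 yr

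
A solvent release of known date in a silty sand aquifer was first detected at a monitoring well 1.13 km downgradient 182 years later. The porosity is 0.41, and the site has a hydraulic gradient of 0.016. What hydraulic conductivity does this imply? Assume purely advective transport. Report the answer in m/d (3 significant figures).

0.436 m/d

t = 182 years = 66430 d
L = 1.13 km = 1130 m
v = L / t = 1130 / 66430 = 0.01701 m/d
K = v · n / i = 0.01701 × 0.41 / 0.016 = 0.436 m/d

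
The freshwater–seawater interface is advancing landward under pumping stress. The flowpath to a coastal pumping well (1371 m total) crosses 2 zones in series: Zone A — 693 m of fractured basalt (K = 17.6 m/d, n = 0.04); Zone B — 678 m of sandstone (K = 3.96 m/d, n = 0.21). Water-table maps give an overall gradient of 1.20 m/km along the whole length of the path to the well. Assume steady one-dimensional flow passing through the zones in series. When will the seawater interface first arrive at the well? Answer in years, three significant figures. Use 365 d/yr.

59.7 years

Steady 1-D flow in series ⇒ the Darcy flux q is identical in every zone and the zone head losses add (resistances L/K in series).
Σ(L/K) = 693/17.6 + 678/3.96 = 39.38 + 171.2 = 210.6 d
K_eq = L_total / Σ(L/K) = 1371 / 210.6 = 6.510 m/d
q = K_eq · i = 6.510 × 0.0012 = 0.007812 m/d (same in every zone)
Zone A: v = q/n = 0.007812/0.04 = 0.1953 m/d → t_A = 693/0.1953 = 3548 d
Zone B: v = q/n = 0.007812/0.21 = 0.03720 m/d → t_B = 678/0.03720 = 18220 d
Total t = 3548 + 18220 = 21770 d
   = 21770 / 365 = 59.7 yr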